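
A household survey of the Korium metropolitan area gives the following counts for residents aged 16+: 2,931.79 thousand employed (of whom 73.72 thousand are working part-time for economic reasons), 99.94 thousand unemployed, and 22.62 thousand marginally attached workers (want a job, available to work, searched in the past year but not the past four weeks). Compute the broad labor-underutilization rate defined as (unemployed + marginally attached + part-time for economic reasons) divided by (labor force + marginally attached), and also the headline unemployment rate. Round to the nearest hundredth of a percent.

Broad underutilization rate ≈ 6.43%; headline unemployment rate ≈ 3.30%.

Labor force = 2,931.79 + 99.94 = 3,031.73 thousand.
Numerator = 99.94 + 22.62 + 73.72 = 196.28 thousand.
Denominator = 3,031.73 + 22.62 = 3,054.35 thousand.
Broad rate = 196.28 / 3,054.35 = 6.43%.
Headline unemployment rate = 99.94 / 3,031.73 = 3.30%.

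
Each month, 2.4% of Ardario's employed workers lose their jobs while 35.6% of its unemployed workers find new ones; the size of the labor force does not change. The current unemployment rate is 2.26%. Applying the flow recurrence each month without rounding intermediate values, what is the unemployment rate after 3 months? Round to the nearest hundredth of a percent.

With a fixed labor force, u_{t+1} = u_t + s·(1−u_t) − f·u_t = u_t·(1−s−f) + s.
Here 1−s−f = 0.620 and s = 0.024.
u_1 = 0.022600 × 0.620 + 0.024 = 0.038012.
u_2 = 0.038012 × 0.620 + 0.024 = 0.047567.
u_3 = 0.047567 × 0.620 + 0.024 = 0.053492.

Unemployment rate after three months ≈ 5.35%.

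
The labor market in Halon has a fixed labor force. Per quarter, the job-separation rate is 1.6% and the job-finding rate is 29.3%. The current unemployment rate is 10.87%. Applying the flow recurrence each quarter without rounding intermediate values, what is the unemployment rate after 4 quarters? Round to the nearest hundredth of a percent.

With a fixed labor force, u_{t+1} = u_t + s·(1−u_t) − f·u_t = u_t·(1−s−f) + s.
Here 1−s−f = 0.691 and s = 0.016.
u_1 = 0.108700 × 0.691 + 0.016 = 0.091112.
u_2 = 0.091112 × 0.691 + 0.016 = 0.078958.
u_3 = 0.078958 × 0.691 + 0.016 = 0.070560.
u_4 = 0.070560 × 0.691 + 0.016 = 0.064757.

Unemployment rate after four quarters ≈ 6.48%.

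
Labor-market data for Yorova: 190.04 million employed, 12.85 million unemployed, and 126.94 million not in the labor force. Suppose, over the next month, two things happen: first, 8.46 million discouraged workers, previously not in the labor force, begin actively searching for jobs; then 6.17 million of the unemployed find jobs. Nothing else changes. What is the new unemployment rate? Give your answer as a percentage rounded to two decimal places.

Initially, labor force = 190.04 + 12.85 = 202.89 million, so u = 12.85/202.89 = 6.33%.
After the first change, unemployed and labor force both rise by 8.46 → E = 190.04, U = 21.31, labor force = 211.35 million.
After the second change, unemployed falls and employed rises by 6.17; labor force unchanged → E = 196.21, U = 15.14, labor force = 211.35 million.
New unemployment rate = 15.14 / 211.35 = 7.16%.

New unemployment rate ≈ 7.16%.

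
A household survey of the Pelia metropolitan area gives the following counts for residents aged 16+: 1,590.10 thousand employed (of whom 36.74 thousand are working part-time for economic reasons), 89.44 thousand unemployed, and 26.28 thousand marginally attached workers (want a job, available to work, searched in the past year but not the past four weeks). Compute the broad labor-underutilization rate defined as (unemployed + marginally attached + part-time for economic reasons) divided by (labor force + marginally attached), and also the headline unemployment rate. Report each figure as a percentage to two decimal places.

Labor force = 1,590.10 + 89.44 = 1,679.54 thousand.
Numerator = 89.44 + 26.28 + 36.74 = 152.46 thousand.
Denominator = 1,679.54 + 26.28 = 1,705.82 thousand.
Broad rate = 152.46 / 1,705.82 = 8.94%.
Headline unemployment rate = 89.44 / 1,679.54 = 5.33%.

Broad underutilization rate ≈ 8.94%; headline unemployment rate ≈ 5.33%.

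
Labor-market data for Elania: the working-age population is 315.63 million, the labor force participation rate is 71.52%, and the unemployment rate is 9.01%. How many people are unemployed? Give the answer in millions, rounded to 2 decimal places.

About 20.34 million are unemployed.

Labor force = 0.7152 × 315.63 = 225.74 million.
Unemployed = 0.0901 × 225.74 ≈ 20.34 million.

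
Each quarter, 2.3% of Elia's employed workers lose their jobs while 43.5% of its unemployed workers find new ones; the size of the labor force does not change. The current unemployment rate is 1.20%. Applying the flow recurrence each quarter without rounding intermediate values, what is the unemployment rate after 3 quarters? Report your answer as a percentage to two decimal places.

With a fixed labor force, u_{t+1} = u_t + s·(1−u_t) − f·u_t = u_t·(1−s−f) + s.
Here 1−s−f = 0.542 and s = 0.023.
u_1 = 0.012000 × 0.542 + 0.023 = 0.029504.
u_2 = 0.029504 × 0.542 + 0.023 = 0.038991.
u_3 = 0.038991 × 0.542 + 0.023 = 0.044133.

Unemployment rate after three quarters ≈ 4.41%.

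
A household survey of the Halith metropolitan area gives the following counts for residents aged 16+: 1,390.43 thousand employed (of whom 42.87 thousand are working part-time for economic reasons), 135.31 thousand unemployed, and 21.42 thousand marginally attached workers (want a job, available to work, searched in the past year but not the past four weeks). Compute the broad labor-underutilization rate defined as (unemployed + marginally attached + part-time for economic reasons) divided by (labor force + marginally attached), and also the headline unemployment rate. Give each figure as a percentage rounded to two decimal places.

Labor force = 1,390.43 + 135.31 = 1,525.74 thousand.
Numerator = 135.31 + 21.42 + 42.87 = 199.60 thousand.
Denominator = 1,525.74 + 21.42 = 1,547.16 thousand.
Broad rate = 199.60 / 1,547.16 = 12.90%.
Headline unemployment rate = 135.31 / 1,525.74 = 8.87%.

Broad underutilization rate ≈ 12.90%; headline unemployment rate ≈ 8.87%.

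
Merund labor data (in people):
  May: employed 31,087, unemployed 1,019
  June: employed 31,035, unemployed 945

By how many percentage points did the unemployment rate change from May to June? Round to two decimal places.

The unemployment rate changed by −0.22 percentage points.

May: labor force = 31,087 + 1,019 = 32,106; u = 1,019/32,106 = 3.17%.
June: labor force = 31,035 + 945 = 31,980; u = 945/31,980 = 2.95%.
Change = 2.95% − 3.17% = −0.22 pp.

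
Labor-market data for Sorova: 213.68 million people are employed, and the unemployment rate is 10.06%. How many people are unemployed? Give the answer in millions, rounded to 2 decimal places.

About 23.90 million are unemployed.

Let U be the number unemployed. The labor force is E + U, and U/(E+U) = 0.1006.
So U = 0.1006 × 213.68 / (1 − 0.1006) = 21.4962 / 0.8994 ≈ 23.90 million.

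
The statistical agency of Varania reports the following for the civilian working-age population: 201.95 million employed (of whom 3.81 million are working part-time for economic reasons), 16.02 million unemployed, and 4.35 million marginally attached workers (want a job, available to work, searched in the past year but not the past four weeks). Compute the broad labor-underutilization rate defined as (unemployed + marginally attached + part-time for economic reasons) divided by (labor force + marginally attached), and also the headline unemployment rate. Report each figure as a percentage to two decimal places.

Broad underutilization rate ≈ 10.88%; headline unemployment rate ≈ 7.35%.

Labor force = 201.95 + 16.02 = 217.97 million.
Numerator = 16.02 + 4.35 + 3.81 = 24.18 million.
Denominator = 217.97 + 4.35 = 222.32 million.
Broad rate = 24.18 / 222.32 = 10.88%.
Headline unemployment rate = 16.02 / 217.97 = 7.35%.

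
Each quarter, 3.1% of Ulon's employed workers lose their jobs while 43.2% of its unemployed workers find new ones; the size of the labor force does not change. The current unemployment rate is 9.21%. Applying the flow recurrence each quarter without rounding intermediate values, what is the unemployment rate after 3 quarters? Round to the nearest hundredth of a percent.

With a fixed labor force, u_{t+1} = u_t + s·(1−u_t) − f·u_t = u_t·(1−s−f) + s.
Here 1−s−f = 0.537 and s = 0.031.
u_1 = 0.092100 × 0.537 + 0.031 = 0.080458.
u_2 = 0.080458 × 0.537 + 0.031 = 0.074206.
u_3 = 0.074206 × 0.537 + 0.031 = 0.070849.

Unemployment rate after three quarters ≈ 7.08%.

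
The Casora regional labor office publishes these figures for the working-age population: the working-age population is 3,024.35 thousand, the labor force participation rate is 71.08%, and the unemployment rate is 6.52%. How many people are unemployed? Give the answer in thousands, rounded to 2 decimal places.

About 140.16 thousand are unemployed.

Labor force = 0.7108 × 3,024.35 = 2,149.71 thousand.
Unemployed = 0.0652 × 2,149.71 ≈ 140.16 thousand.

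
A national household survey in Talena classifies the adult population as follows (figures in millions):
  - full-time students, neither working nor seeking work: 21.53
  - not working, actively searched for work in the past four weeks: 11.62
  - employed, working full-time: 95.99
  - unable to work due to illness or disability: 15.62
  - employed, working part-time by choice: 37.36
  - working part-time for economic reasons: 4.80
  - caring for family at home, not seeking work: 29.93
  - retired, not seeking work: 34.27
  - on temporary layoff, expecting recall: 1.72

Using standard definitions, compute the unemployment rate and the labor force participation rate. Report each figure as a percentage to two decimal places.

Employed = 95.99 + 37.36 + 4.80 = 138.15 million (anyone who worked, including part-time for economic reasons, counts as employed).
Unemployed = 11.62 + 1.72 = 13.34 million (jobless and actively searching, or on temporary layoff).
Labor force = 138.15 + 13.34 = 151.49 million.
Not in labor force = 21.53 + 15.62 + 29.93 + 34.27 = 101.35 million (those not working and not actively searching are outside the labor force).
Civilian working-age population = 151.49 + 101.35 = 252.84 million.
Unemployment rate = 13.34 / 151.49 = 8.81%.
Labor force participation rate = 151.49 / 252.84 = 59.92%.

Unemployment rate ≈ 8.81%; labor force participation rate ≈ 59.92%.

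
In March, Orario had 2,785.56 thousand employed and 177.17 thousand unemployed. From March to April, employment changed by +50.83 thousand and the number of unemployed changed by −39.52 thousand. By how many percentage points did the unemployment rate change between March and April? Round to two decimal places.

March: labor force = 2,785.56 + 177.17 = 2,962.73; u = 177.17/2,962.73 = 5.98%.
April: labor force = 2,836.39 + 137.65 = 2,974.04; u = 137.65/2,974.04 = 4.63%.
Change = 4.63% − 5.98% = −1.35 pp.

The unemployment rate changed by −1.35 percentage points.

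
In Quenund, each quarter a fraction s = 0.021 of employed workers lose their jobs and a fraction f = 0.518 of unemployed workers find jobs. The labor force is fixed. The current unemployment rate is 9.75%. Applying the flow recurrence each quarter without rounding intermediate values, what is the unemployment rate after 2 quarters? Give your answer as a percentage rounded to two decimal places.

With a fixed labor force, u_{t+1} = u_t + s·(1−u_t) − f·u_t = u_t·(1−s−f) + s.
Here 1−s−f = 0.461 and s = 0.021.
u_1 = 0.097500 × 0.461 + 0.021 = 0.065948.
u_2 = 0.065948 × 0.461 + 0.021 = 0.051402.

Unemployment rate after two quarters ≈ 5.14%.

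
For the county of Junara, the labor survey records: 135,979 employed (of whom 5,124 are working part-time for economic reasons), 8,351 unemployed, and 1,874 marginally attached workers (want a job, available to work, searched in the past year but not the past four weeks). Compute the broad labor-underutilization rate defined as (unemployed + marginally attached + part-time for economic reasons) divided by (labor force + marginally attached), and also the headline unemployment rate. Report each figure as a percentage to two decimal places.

Broad underutilization rate ≈ 10.50%; headline unemployment rate ≈ 5.79%.

Labor force = 135,979 + 8,351 = 144,330.
Numerator = 8,351 + 1,874 + 5,124 = 15,349.
Denominator = 144,330 + 1,874 = 146,204.
Broad rate = 15,349 / 146,204 = 10.50%.
Headline unemployment rate = 8,351 / 144,330 = 5.79%.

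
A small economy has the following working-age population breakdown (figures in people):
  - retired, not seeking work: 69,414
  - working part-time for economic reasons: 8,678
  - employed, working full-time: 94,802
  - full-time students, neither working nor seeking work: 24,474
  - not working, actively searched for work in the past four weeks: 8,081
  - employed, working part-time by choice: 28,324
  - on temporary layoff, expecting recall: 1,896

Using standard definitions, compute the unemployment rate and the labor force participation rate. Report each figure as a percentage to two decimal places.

Employed = 8,678 + 94,802 + 28,324 = 131,804 (anyone who worked, including part-time for economic reasons, counts as employed).
Unemployed = 8,081 + 1,896 = 9,977 (jobless and actively searching, or on temporary layoff).
Labor force = 131,804 + 9,977 = 141,781.
Not in labor force = 69,414 + 24,474 = 93,888 (those not working and not actively searching are outside the labor force).
Civilian working-age population = 141,781 + 93,888 = 235,669.
Unemployment rate = 9,977 / 141,781 = 7.04%.
Labor force participation rate = 141,781 / 235,669 = 60.16%.

Unemployment rate ≈ 7.04%; labor force participation rate ≈ 60.16%.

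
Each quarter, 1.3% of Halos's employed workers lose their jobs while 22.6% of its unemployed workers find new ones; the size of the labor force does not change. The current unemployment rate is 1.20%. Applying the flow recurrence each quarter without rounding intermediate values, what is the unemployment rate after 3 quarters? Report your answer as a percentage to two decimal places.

Unemployment rate after three quarters ≈ 3.57%.

With a fixed labor force, u_{t+1} = u_t + s·(1−u_t) − f·u_t = u_t·(1−s−f) + s.
Here 1−s−f = 0.761 and s = 0.013.
u_1 = 0.012000 × 0.761 + 0.013 = 0.022132.
u_2 = 0.022132 × 0.761 + 0.013 = 0.029842.
u_3 = 0.029842 × 0.761 + 0.013 = 0.035710.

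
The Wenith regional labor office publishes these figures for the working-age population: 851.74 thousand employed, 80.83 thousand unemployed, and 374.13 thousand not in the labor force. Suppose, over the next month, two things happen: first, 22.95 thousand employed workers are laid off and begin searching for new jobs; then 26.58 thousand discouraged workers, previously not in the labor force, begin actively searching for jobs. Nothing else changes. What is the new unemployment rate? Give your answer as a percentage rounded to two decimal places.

New unemployment rate ≈ 13.59%.

Initially, labor force = 851.74 + 80.83 = 932.57 thousand, so u = 80.83/932.57 = 8.67%.
After the first change, employed falls and unemployed rises by 22.95; labor force unchanged → E = 828.79, U = 103.78, labor force = 932.57 thousand.
After the second change, unemployed and labor force both rise by 26.58 → E = 828.79, U = 130.36, labor force = 959.15 thousand.
New unemployment rate = 130.36 / 959.15 = 13.59%.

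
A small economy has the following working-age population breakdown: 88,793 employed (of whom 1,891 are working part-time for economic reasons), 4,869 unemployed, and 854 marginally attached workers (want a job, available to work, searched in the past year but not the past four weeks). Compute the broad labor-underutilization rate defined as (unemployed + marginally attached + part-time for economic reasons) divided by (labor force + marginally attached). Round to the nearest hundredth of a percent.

Broad underutilization rate ≈ 8.06%.

Labor force = 88,793 + 4,869 = 93,662.
Numerator = 4,869 + 854 + 1,891 = 7,614.
Denominator = 93,662 + 854 = 94,516.
Broad rate = 7,614 / 94,516 = 8.06%.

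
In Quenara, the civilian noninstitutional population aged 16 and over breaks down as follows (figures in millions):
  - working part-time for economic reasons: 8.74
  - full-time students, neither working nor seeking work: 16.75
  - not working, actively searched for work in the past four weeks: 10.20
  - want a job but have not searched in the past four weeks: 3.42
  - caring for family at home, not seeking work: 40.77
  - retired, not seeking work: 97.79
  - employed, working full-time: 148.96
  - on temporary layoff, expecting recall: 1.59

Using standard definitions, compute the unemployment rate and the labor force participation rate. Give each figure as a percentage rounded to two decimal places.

Employed = 8.74 + 148.96 = 157.70 million (anyone who worked, including part-time for economic reasons, counts as employed).
Unemployed = 10.20 + 1.59 = 11.79 million (jobless and actively searching, or on temporary layoff).
Labor force = 157.70 + 11.79 = 169.49 million.
Not in labor force = 16.75 + 3.42 + 40.77 + 97.79 = 158.73 million (those not working and not actively searching are outside the labor force — including those who want a job but have given up searching).
Civilian working-age population = 169.49 + 158.73 = 328.22 million.
Unemployment rate = 11.79 / 169.49 = 6.96%.
Labor force participation rate = 169.49 / 328.22 = 51.64%.

Unemployment rate ≈ 6.96%; labor force participation rate ≈ 51.64%.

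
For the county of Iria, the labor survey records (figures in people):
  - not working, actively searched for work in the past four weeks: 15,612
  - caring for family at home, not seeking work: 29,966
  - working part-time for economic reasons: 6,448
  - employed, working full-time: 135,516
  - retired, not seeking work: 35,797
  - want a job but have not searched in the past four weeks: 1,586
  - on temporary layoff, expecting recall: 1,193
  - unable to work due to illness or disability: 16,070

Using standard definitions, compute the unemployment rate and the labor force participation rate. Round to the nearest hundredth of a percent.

Unemployment rate ≈ 10.58%; labor force participation rate ≈ 65.56%.

Employed = 6,448 + 135,516 = 141,964 (anyone who worked, including part-time for economic reasons, counts as employed).
Unemployed = 15,612 + 1,193 = 16,805 (jobless and actively searching, or on temporary layoff).
Labor force = 141,964 + 16,805 = 158,769.
Not in labor force = 29,966 + 35,797 + 1,586 + 16,070 = 83,419 (those not working and not actively searching are outside the labor force — including those who want a job but have given up searching).
Civilian working-age population = 158,769 + 83,419 = 242,188.
Unemployment rate = 16,805 / 158,769 = 10.58%.
Labor force participation rate = 158,769 / 242,188 = 65.56%.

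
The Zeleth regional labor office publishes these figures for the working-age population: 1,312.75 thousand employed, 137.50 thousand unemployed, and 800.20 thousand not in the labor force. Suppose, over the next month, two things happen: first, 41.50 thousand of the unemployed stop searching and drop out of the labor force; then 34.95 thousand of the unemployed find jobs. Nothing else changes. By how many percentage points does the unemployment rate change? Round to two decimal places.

The unemployment rate changes by −5.15 percentage points.

Initially, labor force = 1,312.75 + 137.50 = 1,450.25 thousand, so u = 137.50/1,450.25 = 9.48%.
After the first change, unemployed and labor force both fall by 41.50 → E = 1,312.75, U = 96.00, labor force = 1,408.75 thousand.
After the second change, unemployed falls and employed rises by 34.95; labor force unchanged → E = 1,347.70, U = 61.05, labor force = 1,408.75 thousand.
New unemployment rate = 61.05 / 1,408.75 = 4.33%.
Change = 4.33% − 9.48% = −5.15 percentage points.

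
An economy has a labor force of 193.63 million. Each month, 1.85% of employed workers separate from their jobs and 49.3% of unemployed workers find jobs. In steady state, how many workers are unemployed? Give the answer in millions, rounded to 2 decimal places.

About 7.00 million are unemployed in steady state.

Steady-state unemployment rate u* = s/(s+f) = 1.85/(1.85+49.3) = 0.036168.
Unemployed = u* × labor force = 0.036168 × 193.63 ≈ 7.00 million.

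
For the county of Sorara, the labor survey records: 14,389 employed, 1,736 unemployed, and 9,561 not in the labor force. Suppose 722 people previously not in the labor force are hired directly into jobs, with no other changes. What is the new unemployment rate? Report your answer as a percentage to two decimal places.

New unemployment rate ≈ 10.30%.

Initially, labor force = 14,389 + 1,736 = 16,125, so u = 1,736/16,125 = 10.77%.
After the change, employed and labor force both rise by 722; unemployed unchanged → E = 15,111, U = 1,736, labor force = 16,847.
New unemployment rate = 1,736 / 16,847 = 10.30%.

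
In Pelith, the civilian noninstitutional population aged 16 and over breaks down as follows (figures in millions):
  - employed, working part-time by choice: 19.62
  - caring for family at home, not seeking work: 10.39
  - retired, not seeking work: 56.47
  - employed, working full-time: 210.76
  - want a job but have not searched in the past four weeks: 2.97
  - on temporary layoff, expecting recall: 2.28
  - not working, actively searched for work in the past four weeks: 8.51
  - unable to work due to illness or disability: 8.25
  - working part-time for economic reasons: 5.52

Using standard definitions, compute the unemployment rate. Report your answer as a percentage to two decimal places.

Unemployment rate ≈ 4.37%.

Employed = 19.62 + 210.76 + 5.52 = 235.90 million (anyone who worked, including part-time for economic reasons, counts as employed).
Unemployed = 2.28 + 8.51 = 10.79 million (jobless and actively searching, or on temporary layoff).
Labor force = 235.90 + 10.79 = 246.69 million.
Unemployment rate = 10.79 / 246.69 = 4.37%.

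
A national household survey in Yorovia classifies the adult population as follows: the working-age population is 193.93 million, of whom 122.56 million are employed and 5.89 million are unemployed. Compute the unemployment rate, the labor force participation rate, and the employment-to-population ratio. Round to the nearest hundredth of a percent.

Labor force = employed + unemployed = 122.56 + 5.89 = 128.45 million.
Unemployment rate = 5.89 / 128.45 = 4.59%.
Labor force participation rate = 128.45 / 193.93 = 66.24%.
Employment-population ratio = 122.56 / 193.93 = 63.20%.

Unemployment rate ≈ 4.59%; labor force participation rate ≈ 66.24%; employment-population ratio ≈ 63.20%.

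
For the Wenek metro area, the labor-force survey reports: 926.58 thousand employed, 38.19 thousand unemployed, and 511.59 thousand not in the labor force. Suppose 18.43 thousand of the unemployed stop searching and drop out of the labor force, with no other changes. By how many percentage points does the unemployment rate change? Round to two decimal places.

Initially, labor force = 926.58 + 38.19 = 964.77 thousand, so u = 38.19/964.77 = 3.96%.
After the change, unemployed and labor force both fall by 18.43 → E = 926.58, U = 19.76, labor force = 946.34 thousand.
New unemployment rate = 19.76 / 946.34 = 2.09%.
Change = 2.09% − 3.96% = −1.87 percentage points.

The unemployment rate changes by −1.87 percentage points.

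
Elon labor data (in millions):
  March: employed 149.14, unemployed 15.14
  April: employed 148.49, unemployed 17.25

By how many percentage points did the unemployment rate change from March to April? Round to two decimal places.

March: labor force = 149.14 + 15.14 = 164.28; u = 15.14/164.28 = 9.22%.
April: labor force = 148.49 + 17.25 = 165.74; u = 17.25/165.74 = 10.41%.
Change = 10.41% − 9.22% = +1.19 pp.

The unemployment rate changed by +1.19 percentage points.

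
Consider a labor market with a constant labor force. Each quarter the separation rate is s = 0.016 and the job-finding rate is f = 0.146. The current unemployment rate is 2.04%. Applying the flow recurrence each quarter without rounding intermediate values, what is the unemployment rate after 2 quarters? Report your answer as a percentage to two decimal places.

Unemployment rate after two quarters ≈ 4.37%.

With a fixed labor force, u_{t+1} = u_t + s·(1−u_t) − f·u_t = u_t·(1−s−f) + s.
Here 1−s−f = 0.838 and s = 0.016.
u_1 = 0.020400 × 0.838 + 0.016 = 0.033095.
u_2 = 0.033095 × 0.838 + 0.016 = 0.043734.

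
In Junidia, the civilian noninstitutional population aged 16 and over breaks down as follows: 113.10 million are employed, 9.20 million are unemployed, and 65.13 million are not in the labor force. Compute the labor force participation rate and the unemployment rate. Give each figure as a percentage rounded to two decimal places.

Labor force participation rate ≈ 65.25%; unemployment rate ≈ 7.52%.

Labor force = employed + unemployed = 113.10 + 9.20 = 122.30 million.
Working-age population = 122.30 + 65.13 = 187.43 million.
Unemployment rate = 9.20 / 122.30 = 7.52%.
Labor force participation rate = 122.30 / 187.43 = 65.25%.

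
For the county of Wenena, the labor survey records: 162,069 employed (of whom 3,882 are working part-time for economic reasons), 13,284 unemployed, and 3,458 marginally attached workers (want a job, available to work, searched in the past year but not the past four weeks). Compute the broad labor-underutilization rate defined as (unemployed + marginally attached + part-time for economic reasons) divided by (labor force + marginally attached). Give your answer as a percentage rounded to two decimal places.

Broad underutilization rate ≈ 11.53%.

Labor force = 162,069 + 13,284 = 175,353.
Numerator = 13,284 + 3,458 + 3,882 = 20,624.
Denominator = 175,353 + 3,458 = 178,811.
Broad rate = 20,624 / 178,811 = 11.53%.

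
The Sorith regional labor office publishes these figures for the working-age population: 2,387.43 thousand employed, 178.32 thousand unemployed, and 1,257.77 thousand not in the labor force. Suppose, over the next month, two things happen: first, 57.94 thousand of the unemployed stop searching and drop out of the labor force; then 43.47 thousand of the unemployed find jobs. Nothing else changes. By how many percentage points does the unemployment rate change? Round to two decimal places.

Initially, labor force = 2,387.43 + 178.32 = 2,565.75 thousand, so u = 178.32/2,565.75 = 6.95%.
After the first change, unemployed and labor force both fall by 57.94 → E = 2,387.43, U = 120.38, labor force = 2,507.81 thousand.
After the second change, unemployed falls and employed rises by 43.47; labor force unchanged → E = 2,430.90, U = 76.91, labor force = 2,507.81 thousand.
New unemployment rate = 76.91 / 2,507.81 = 3.07%.
Change = 3.07% − 6.95% = −3.88 percentage points.

The unemployment rate changes by −3.88 percentage points.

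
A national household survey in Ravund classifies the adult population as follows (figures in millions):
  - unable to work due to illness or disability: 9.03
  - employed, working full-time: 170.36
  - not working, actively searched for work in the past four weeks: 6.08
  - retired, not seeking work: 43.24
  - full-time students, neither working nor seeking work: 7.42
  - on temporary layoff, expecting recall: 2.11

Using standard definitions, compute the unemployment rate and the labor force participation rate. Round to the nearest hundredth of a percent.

Employed = 170.36 million.
Unemployed = 6.08 + 2.11 = 8.19 million (jobless and actively searching, or on temporary layoff).
Labor force = 170.36 + 8.19 = 178.55 million.
Not in labor force = 9.03 + 43.24 + 7.42 = 59.69 million (those not working and not actively searching are outside the labor force).
Civilian working-age population = 178.55 + 59.69 = 238.24 million.
Unemployment rate = 8.19 / 178.55 = 4.59%.
Labor force participation rate = 178.55 / 238.24 = 74.95%.

Unemployment rate ≈ 4.59%; labor force participation rate ≈ 74.95%.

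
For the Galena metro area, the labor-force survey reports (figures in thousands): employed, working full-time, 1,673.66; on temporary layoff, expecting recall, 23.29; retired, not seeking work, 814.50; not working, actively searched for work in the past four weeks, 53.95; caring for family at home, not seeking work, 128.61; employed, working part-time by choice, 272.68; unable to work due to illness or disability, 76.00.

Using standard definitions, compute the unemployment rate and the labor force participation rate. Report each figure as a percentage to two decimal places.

Employed = 1,673.66 + 272.68 = 1,946.34 thousand.
Unemployed = 23.29 + 53.95 = 77.24 thousand (jobless and actively searching, or on temporary layoff).
Labor force = 1,946.34 + 77.24 = 2,023.58 thousand.
Not in labor force = 814.50 + 128.61 + 76.00 = 1,019.11 thousand (those not working and not actively searching are outside the labor force).
Civilian working-age population = 2,023.58 + 1,019.11 = 3,042.69 thousand.
Unemployment rate = 77.24 / 2,023.58 = 3.82%.
Labor force participation rate = 2,023.58 / 3,042.69 = 66.51%.

Unemployment rate ≈ 3.82%; labor force participation rate ≈ 66.51%.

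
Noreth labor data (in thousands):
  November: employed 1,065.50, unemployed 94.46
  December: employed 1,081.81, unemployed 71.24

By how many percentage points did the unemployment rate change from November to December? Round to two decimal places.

November: labor force = 1,065.50 + 94.46 = 1,159.96; u = 94.46/1,159.96 = 8.14%.
December: labor force = 1,081.81 + 71.24 = 1,153.05; u = 71.24/1,153.05 = 6.18%.
Change = 6.18% − 8.14% = −1.96 pp.

The unemployment rate changed by −1.96 percentage points.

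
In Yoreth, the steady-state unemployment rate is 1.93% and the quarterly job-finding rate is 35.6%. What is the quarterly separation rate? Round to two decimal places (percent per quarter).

Separation rate ≈ 0.70% per quarter.

From u* = s/(s+f): s = u·f/(1−u).
s = 0.0193 × 35.6 / (1 − 0.0193) = 0.6871 / 0.9807 ≈ 0.70% per quarter.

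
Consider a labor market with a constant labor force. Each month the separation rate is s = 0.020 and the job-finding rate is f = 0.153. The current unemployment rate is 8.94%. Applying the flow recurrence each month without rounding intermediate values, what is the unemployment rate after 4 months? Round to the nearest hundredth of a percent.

With a fixed labor force, u_{t+1} = u_t + s·(1−u_t) − f·u_t = u_t·(1−s−f) + s.
Here 1−s−f = 0.827 and s = 0.020.
u_1 = 0.089400 × 0.827 + 0.020 = 0.093934.
u_2 = 0.093934 × 0.827 + 0.020 = 0.097683.
u_3 = 0.097683 × 0.827 + 0.020 = 0.100784.
u_4 = 0.100784 × 0.827 + 0.020 = 0.103348.

Unemployment rate after four months ≈ 10.33%.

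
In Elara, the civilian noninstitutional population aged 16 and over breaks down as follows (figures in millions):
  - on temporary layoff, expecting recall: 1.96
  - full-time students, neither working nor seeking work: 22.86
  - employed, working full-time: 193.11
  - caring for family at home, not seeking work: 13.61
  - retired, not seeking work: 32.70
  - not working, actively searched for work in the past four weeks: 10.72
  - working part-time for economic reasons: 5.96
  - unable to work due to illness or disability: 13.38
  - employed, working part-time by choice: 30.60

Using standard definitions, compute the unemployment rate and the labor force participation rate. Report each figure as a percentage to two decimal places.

Unemployment rate ≈ 5.23%; labor force participation rate ≈ 74.59%.

Employed = 193.11 + 5.96 + 30.60 = 229.67 million (anyone who worked, including part-time for economic reasons, counts as employed).
Unemployed = 1.96 + 10.72 = 12.68 million (jobless and actively searching, or on temporary layoff).
Labor force = 229.67 + 12.68 = 242.35 million.
Not in labor force = 22.86 + 13.61 + 32.70 + 13.38 = 82.55 million (those not working and not actively searching are outside the labor force).
Civilian working-age population = 242.35 + 82.55 = 324.90 million.
Unemployment rate = 12.68 / 242.35 = 5.23%.
Labor force participation rate = 242.35 / 324.90 = 74.59%.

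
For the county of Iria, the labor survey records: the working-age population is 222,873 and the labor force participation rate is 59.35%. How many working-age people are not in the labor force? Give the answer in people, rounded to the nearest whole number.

Share not in the labor force = 1 − 0.5935 = 0.4065.
Not in labor force = 0.4065 × 222,873 ≈ 90,598.

About 90,598 are not in the labor force.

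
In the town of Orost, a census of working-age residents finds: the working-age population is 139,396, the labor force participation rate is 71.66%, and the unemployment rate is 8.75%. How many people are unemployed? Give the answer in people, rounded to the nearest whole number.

Labor force = 0.7166 × 139,396 = 99,891.
Unemployed = 0.0875 × 99,891 ≈ 8,740.

About 8,740 are unemployed.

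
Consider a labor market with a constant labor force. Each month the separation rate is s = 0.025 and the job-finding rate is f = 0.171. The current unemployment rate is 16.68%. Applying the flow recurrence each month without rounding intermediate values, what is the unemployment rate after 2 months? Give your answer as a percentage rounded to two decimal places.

Unemployment rate after two months ≈ 15.29%.

With a fixed labor force, u_{t+1} = u_t + s·(1−u_t) − f·u_t = u_t·(1−s−f) + s.
Here 1−s−f = 0.804 and s = 0.025.
u_1 = 0.166800 × 0.804 + 0.025 = 0.159107.
u_2 = 0.159107 × 0.804 + 0.025 = 0.152922.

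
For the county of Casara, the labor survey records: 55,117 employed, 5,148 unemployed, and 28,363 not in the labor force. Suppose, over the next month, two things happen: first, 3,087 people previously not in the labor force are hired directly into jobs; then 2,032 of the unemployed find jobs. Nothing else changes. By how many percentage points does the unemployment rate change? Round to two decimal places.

The unemployment rate changes by −3.62 percentage points.

Initially, labor force = 55,117 + 5,148 = 60,265, so u = 5,148/60,265 = 8.54%.
After the first change, employed and labor force both rise by 3,087; unemployed unchanged → E = 58,204, U = 5,148, labor force = 63,352.
After the second change, unemployed falls and employed rises by 2,032; labor force unchanged → E = 60,236, U = 3,116, labor force = 63,352.
New unemployment rate = 3,116 / 63,352 = 4.92%.
Change = 4.92% − 8.54% = −3.62 percentage points.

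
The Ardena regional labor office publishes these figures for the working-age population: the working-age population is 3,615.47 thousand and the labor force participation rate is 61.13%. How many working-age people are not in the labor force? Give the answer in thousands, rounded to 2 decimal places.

Share not in the labor force = 1 − 0.6113 = 0.3887.
Not in labor force = 0.3887 × 3,615.47 ≈ 1,405.33 thousand.

About 1,405.33 thousand are not in the labor force.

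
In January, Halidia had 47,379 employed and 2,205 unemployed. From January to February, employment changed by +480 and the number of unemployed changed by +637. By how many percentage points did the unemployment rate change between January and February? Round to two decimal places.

January: labor force = 47,379 + 2,205 = 49,584; u = 2,205/49,584 = 4.45%.
February: labor force = 47,859 + 2,842 = 50,701; u = 2,842/50,701 = 5.61%.
Change = 5.61% − 4.45% = +1.16 pp.

The unemployment rate changed by +1.16 percentage points.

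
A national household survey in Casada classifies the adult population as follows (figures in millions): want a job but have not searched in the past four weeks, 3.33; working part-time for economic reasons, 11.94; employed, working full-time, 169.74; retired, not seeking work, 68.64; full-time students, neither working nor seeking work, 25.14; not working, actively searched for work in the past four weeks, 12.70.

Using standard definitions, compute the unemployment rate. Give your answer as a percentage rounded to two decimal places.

Employed = 11.94 + 169.74 = 181.68 million (anyone who worked, including part-time for economic reasons, counts as employed).
Unemployed = 12.70 million.
Labor force = 181.68 + 12.70 = 194.38 million.
Unemployment rate = 12.70 / 194.38 = 6.53%.

Unemployment rate ≈ 6.53%.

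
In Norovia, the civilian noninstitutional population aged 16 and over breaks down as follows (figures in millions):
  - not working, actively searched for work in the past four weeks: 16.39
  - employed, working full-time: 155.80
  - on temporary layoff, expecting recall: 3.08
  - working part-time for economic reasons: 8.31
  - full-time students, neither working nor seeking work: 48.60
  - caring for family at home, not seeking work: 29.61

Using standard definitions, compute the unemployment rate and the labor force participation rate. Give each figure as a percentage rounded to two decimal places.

Employed = 155.80 + 8.31 = 164.11 million (anyone who worked, including part-time for economic reasons, counts as employed).
Unemployed = 16.39 + 3.08 = 19.47 million (jobless and actively searching, or on temporary layoff).
Labor force = 164.11 + 19.47 = 183.58 million.
Not in labor force = 48.60 + 29.61 = 78.21 million (those not working and not actively searching are outside the labor force).
Civilian working-age population = 183.58 + 78.21 = 261.79 million.
Unemployment rate = 19.47 / 183.58 = 10.61%.
Labor force participation rate = 183.58 / 261.79 = 70.12%.

Unemployment rate ≈ 10.61%; labor force participation rate ≈ 70.12%.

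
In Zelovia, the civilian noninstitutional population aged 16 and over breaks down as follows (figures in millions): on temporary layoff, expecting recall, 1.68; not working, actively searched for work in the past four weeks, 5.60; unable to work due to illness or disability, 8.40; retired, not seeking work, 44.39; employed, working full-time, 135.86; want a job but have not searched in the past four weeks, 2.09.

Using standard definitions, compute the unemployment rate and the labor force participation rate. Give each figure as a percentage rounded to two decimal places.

Employed = 135.86 million.
Unemployed = 1.68 + 5.60 = 7.28 million (jobless and actively searching, or on temporary layoff).
Labor force = 135.86 + 7.28 = 143.14 million.
Not in labor force = 8.40 + 44.39 + 2.09 = 54.88 million (those not working and not actively searching are outside the labor force — including those who want a job but have given up searching).
Civilian working-age population = 143.14 + 54.88 = 198.02 million.
Unemployment rate = 7.28 / 143.14 = 5.09%.
Labor force participation rate = 143.14 / 198.02 = 72.29%.

Unemployment rate ≈ 5.09%; labor force participation rate ≈ 72.29%.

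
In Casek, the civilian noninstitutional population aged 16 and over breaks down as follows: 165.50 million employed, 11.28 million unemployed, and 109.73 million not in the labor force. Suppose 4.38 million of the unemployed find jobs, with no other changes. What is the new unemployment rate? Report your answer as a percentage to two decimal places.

New unemployment rate ≈ 3.90%.

Initially, labor force = 165.50 + 11.28 = 176.78 million, so u = 11.28/176.78 = 6.38%.
After the change, unemployed falls and employed rises by 4.38; labor force unchanged → E = 169.88, U = 6.90, labor force = 176.78 million.
New unemployment rate = 6.90 / 176.78 = 3.90%.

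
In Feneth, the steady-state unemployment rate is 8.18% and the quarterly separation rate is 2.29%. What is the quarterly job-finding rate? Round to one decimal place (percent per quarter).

From u* = s/(s+f): f = s·(1−u)/u.
f = 2.29 × (1 − 0.0818) / 0.0818 = 2.1027 / 0.0818 ≈ 25.7% per quarter.

Job-finding rate ≈ 25.7% per quarter.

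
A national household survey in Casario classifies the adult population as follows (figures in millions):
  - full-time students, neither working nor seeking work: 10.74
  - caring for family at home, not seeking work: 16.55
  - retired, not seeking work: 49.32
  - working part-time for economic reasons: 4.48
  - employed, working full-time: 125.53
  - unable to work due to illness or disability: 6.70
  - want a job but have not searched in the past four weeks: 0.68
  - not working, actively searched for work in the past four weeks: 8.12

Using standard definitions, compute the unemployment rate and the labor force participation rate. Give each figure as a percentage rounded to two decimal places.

Employed = 4.48 + 125.53 = 130.01 million (anyone who worked, including part-time for economic reasons, counts as employed).
Unemployed = 8.12 million.
Labor force = 130.01 + 8.12 = 138.13 million.
Not in labor force = 10.74 + 16.55 + 49.32 + 6.70 + 0.68 = 83.99 million (those not working and not actively searching are outside the labor force — including those who want a job but have given up searching).
Civilian working-age population = 138.13 + 83.99 = 222.12 million.
Unemployment rate = 8.12 / 138.13 = 5.88%.
Labor force participation rate = 138.13 / 222.12 = 62.19%.

Unemployment rate ≈ 5.88%; labor force participation rate ≈ 62.19%.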